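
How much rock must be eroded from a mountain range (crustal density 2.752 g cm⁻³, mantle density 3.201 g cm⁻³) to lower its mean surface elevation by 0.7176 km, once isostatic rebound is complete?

Net drop Δ = e − u = e − e ρ_c/ρ_m = e (ρ_m − ρ_c)/ρ_m.
e = Δ ρ_m/(ρ_m − ρ_c) = 0.7176 km × 3.201/0.449 = 5.12 km.

5.12 km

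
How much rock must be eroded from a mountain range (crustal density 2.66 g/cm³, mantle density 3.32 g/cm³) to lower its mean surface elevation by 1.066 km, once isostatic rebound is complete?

Net drop Δ = e − u = e − e ρ_c/ρ_m = e (ρ_m − ρ_c)/ρ_m.
e = Δ ρ_m/(ρ_m − ρ_c) = 1.066 km × 3.32/0.66 = 5.36 km.

5.36 km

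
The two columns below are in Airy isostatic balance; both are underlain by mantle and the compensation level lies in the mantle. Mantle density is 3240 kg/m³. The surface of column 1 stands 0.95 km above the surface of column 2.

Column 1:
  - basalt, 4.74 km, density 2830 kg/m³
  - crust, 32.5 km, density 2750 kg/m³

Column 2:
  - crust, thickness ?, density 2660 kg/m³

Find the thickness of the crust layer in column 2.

25.5 km

Take the compensation level at the base of the deeper column (depth z_c below the surface of column 1) and equate Σ ρ_i t_i down to z_c; mantle fills any gap and the z_c terms cancel.
Column 1: 4.74×2830 + 32.5×2750 + (z_c − 37.24)×3240
Column 2: 0.95×0 + x×2660 + (z_c − 0.95 − 0 − x)×3240
The z_c×3240 term appears on both sides and cancels. Collect the known terms of each column as K = Σ(ρt)_known − 3240 × (depth of known layers): K_1 = 102789.2 − 3240×37.24 = −17868.4; K_2 = 0 − 3240×(0.95 + 0) = −3078.
Balance: K_1 = K_2 − x×(3240 − 2660), so x = (K_2 − K_1)/(3240 − 2660) = 14790.4/580 = 25.5 km.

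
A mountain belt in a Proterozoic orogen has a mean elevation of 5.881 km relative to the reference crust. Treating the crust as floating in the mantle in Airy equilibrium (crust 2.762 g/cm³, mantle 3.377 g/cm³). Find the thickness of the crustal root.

Equating mass per unit area of the two columns: the weight of the topography is balanced by the buoyancy of the root, ρ_c h = (ρ_m − ρ_c) r.
r = h · ρ_c / (ρ_m − ρ_c) = 5.881 km × 2.762 / (3.377 − 2.762) = 26.4 km.

26.4 km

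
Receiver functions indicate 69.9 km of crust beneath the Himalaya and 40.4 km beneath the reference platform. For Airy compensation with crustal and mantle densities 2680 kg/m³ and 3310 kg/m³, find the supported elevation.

Excess crust Δ = 69.9 km − 40.4 km = 29.5 km, split between elevation h and root r with h + r = Δ.
Airy balance ρ_c h = (ρ_m − ρ_c) r gives r = h ρ_c/(ρ_m − ρ_c), so h (1 + ρ_c/(ρ_m − ρ_c)) = Δ, i.e. h = Δ (ρ_m − ρ_c)/ρ_m.
h = 29.5 km × 630/3310 = 5.61 km.

5.61 km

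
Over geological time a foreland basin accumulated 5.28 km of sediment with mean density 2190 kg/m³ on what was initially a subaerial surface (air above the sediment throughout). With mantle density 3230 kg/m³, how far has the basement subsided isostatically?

3.58 km

Subaerial load: s = t ρ_sed / ρ_m = 5.28 km × 2190/3230 = 3.58 km.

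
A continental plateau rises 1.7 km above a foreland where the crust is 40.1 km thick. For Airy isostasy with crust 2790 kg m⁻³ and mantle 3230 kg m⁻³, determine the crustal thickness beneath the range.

Root depth r = h ρ_c / (ρ_m − ρ_c) = 1.7 km × 2790 / 440 = 10.78 km.
Total thickness = T + h + r = 40.1 km + 1.7 km + 10.78 km = 52.6 km.

52.6 km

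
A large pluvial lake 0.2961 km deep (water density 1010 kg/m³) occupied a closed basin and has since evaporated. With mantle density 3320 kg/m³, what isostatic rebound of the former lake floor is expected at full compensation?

0.0901 km

u = d ρ_w/ρ_m = 0.2961 km × 1010/3320 = 0.0901 km.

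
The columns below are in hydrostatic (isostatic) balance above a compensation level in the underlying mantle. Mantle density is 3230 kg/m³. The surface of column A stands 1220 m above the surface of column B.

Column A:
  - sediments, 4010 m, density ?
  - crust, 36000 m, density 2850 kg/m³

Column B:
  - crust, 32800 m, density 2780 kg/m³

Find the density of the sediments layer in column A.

1980 kg/m³

Take the compensation level at the base of the deeper column (depth z_c below the surface of column A) and equate Σ ρ_i t_i down to z_c; mantle fills any gap and the z_c terms cancel.
Column A: 4010×ρ + 36000×2850 + (z_c − 40010)×3230
Column B: 1220×0 + 32800×2780 + (z_c − 1220 − 32800)×3230
The z_c×3230 term appears on both sides and cancels. Collect the known terms of each column as K = Σ(ρt)_known − 3230 × (depth of known layers): K_A = 102600000 − 3230×40010 = −26632300; K_B = 91184000 − 3230×(1220 + 32800) = −18700600.
Balance: K_A + 4010×ρ = K_B, so ρ = (K_B − K_A)/4010 = 7931700/4010 = 1980 kg/m³.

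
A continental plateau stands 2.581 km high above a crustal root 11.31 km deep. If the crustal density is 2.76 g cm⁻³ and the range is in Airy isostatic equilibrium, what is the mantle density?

Airy balance: ρ_c h = (ρ_m − ρ_c) r → ρ_m = ρ_c (1 + h/r).
ρ_m = 2.76 × (1 + 2.581 km/11.31 km) = 3.39 g cm⁻³.

3.39 g cm⁻³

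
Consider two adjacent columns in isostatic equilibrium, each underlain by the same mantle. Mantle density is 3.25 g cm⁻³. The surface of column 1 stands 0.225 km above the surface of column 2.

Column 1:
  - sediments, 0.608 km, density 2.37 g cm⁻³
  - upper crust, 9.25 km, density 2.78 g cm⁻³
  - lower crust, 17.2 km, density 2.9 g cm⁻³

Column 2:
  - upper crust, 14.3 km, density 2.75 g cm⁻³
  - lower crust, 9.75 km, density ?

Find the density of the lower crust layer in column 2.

2.94 g cm⁻³

Take the compensation level at the base of the deeper column (depth z_c below the surface of column 1) and equate Σ ρ_i t_i down to z_c; mantle fills any gap and the z_c terms cancel.
Column 1: 0.608×2.37 + 9.25×2.78 + 17.2×2.9 + (z_c − 27.058)×3.25
Column 2: 0.225×0 + 14.3×2.75 + 9.75×ρ + (z_c − 0.225 − 24.05)×3.25
The z_c×3.25 term appears on both sides and cancels. Collect the known terms of each column as K = Σ(ρt)_known − 3.25 × (depth of known layers): K_1 = 77.03596 − 3.25×27.058 = −10.90254; K_2 = 39.325 − 3.25×(0.225 + 24.05) = −39.56875.
Balance: K_1 = K_2 + 9.75×ρ, so ρ = (K_1 − K_2)/9.75 = 28.6662/9.75 = 2.94 g cm⁻³.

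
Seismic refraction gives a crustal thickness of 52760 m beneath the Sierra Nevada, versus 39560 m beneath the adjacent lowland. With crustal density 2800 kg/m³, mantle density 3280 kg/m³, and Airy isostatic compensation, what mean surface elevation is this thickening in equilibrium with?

Excess crust Δ = 52760 m − 39560 m = 13200 m, split between elevation h and root r with h + r = Δ.
Airy balance ρ_c h = (ρ_m − ρ_c) r gives r = h ρ_c/(ρ_m − ρ_c), so h (1 + ρ_c/(ρ_m − ρ_c)) = Δ, i.e. h = Δ (ρ_m − ρ_c)/ρ_m.
h = 13200 m × 480/3280 = 1930 m.

1930 m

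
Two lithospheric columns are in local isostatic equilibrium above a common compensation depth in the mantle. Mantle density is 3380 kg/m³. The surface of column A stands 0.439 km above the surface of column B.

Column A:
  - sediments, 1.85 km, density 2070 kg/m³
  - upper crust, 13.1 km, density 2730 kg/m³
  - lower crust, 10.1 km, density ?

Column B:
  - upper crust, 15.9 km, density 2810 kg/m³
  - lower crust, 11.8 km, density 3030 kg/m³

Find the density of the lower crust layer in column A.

3010 kg/m³

Take the compensation level at the base of the deeper column (depth z_c below the surface of column A) and equate Σ ρ_i t_i down to z_c; mantle fills any gap and the z_c terms cancel.
Column A: 1.85×2070 + 13.1×2730 + 10.1×ρ + (z_c − 25.05)×3380
Column B: 0.439×0 + 15.9×2810 + 11.8×3030 + (z_c − 0.439 − 27.7)×3380
The z_c×3380 term appears on both sides and cancels. Collect the known terms of each column as K = Σ(ρt)_known − 3380 × (depth of known layers): K_A = 39592.5 − 3380×25.05 = −45076.5; K_B = 80433 − 3380×(0.439 + 27.7) = −14676.82.
Balance: K_A + 10.1×ρ = K_B, so ρ = (K_B − K_A)/10.1 = 30399.7/10.1 = 3010 kg/m³.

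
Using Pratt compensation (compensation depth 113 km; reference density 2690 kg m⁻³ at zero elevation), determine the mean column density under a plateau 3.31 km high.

2610 kg m⁻³

Pratt balance: ρ_ref D = ρ (D + h).
ρ = ρ_ref D/(D + h) = 2690 × 113 km/(113 km + 3.31 km) = 2610 kg m⁻³.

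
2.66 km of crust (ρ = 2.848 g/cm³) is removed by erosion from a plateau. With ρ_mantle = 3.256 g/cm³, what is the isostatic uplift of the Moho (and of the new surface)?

2.33 km

Unloading: uplift u = e ρ_c/ρ_m = 2.66 km × 2.848/3.256 = 2.33 km.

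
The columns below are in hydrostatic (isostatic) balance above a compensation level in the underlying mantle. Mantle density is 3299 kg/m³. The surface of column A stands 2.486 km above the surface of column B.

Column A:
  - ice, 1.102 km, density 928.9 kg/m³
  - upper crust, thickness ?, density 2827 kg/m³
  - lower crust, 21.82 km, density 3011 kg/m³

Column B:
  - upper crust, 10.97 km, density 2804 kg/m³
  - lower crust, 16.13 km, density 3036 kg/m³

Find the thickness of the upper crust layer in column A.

Take the compensation level at the base of the deeper column (depth z_c below the surface of column A) and equate Σ ρ_i t_i down to z_c; mantle fills any gap and the z_c terms cancel.
Column A: 1.102×928.9 + x×2827 + 21.82×3011 + (z_c − 22.922 − x)×3299
Column B: 2.486×0 + 10.97×2804 + 16.13×3036 + (z_c − 2.486 − 27.1)×3299
The z_c×3299 term appears on both sides and cancels. Collect the known terms of each column as K = Σ(ρt)_known − 3299 × (depth of known layers): K_A = 66723.6678 − 3299×22.922 = −8896.0102; K_B = 79730.56 − 3299×(2.486 + 27.1) = −17873.654.
Balance: K_A − x×(3299 − 2827) = K_B, so x = (K_A − K_B)/(3299 − 2827) = 8977.64/472 = 19 km.

19 km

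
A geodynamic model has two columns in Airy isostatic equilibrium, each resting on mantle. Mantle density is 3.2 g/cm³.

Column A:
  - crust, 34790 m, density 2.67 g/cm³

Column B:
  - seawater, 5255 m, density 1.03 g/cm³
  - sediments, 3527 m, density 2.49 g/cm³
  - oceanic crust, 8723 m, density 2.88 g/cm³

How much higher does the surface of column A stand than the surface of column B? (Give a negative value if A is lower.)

544 m

For any compensation level in the mantle, the mantle terms cancel and isostasy reduces to e = (Σt_A − Σt_B) − (Σ(ρt)_A − Σ(ρt)_B) / ρ_m.
Σt_A = 34790 m; Σt_B = 17505 m; Σ(ρt)_A = 92889.3; Σ(ρt)_B = 39317.12 (in m·g/cm³).
e = (34790 − 17505) − (92889.3 − 39317.12) / 3.2 = 544 m.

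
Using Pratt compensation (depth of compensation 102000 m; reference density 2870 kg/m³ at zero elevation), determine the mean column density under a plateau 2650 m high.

Pratt balance: ρ_ref D = ρ (D + h).
ρ = ρ_ref D/(D + h) = 2870 × 102000 m/(102000 m + 2650 m) = 2800 kg/m³.

2800 kg/m³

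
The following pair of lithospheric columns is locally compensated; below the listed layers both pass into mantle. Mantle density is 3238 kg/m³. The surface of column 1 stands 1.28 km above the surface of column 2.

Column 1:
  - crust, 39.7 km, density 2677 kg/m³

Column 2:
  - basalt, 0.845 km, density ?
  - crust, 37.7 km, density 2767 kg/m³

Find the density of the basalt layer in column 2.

2800 kg/m³

Take the compensation level at the base of the deeper column (depth z_c below the surface of column 1) and equate Σ ρ_i t_i down to z_c; mantle fills any gap and the z_c terms cancel.
Column 1: 39.7×2677 + (z_c − 39.7)×3238
Column 2: 1.28×0 + 0.845×ρ + 37.7×2767 + (z_c − 1.28 − 38.545)×3238
The z_c×3238 term appears on both sides and cancels. Collect the known terms of each column as K = Σ(ρt)_known − 3238 × (depth of known layers): K_1 = 106276.9 − 3238×39.7 = −22271.7; K_2 = 104315.9 − 3238×(1.28 + 38.545) = −24637.45.
Balance: K_1 = K_2 + 0.845×ρ, so ρ = (K_1 − K_2)/0.845 = 2365.75/0.845 = 2800 kg/m³.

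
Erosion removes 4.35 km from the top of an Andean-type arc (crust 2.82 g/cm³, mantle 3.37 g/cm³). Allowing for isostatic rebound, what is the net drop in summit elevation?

0.71 km

Rebound u = e ρ_c/ρ_m = 4.35 km × 2.82/3.37 = 3.64 km.
Net surface drop = e − u = 4.35 km − 3.64 km = e (ρ_m − ρ_c)/ρ_m = 0.71 km.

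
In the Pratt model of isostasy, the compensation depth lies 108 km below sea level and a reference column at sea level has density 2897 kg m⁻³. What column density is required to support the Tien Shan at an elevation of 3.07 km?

2820 kg m⁻³

Pratt balance: ρ_ref D = ρ (D + h).
ρ = ρ_ref D/(D + h) = 2897 × 108 km/(108 km + 3.07 km) = 2820 kg m⁻³.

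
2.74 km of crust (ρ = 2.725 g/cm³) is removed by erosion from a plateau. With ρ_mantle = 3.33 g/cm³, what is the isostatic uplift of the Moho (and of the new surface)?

2.24 km

Unloading: uplift u = e ρ_c/ρ_m = 2.74 km × 2.725/3.33 = 2.24 km.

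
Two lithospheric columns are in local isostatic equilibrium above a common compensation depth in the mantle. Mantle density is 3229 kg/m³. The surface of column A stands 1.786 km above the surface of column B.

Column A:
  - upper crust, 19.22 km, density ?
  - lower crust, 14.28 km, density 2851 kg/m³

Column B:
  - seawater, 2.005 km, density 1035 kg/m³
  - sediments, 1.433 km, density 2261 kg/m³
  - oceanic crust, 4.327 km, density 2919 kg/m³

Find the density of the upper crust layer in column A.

Take the compensation level at the base of the deeper column (depth z_c below the surface of column A) and equate Σ ρ_i t_i down to z_c; mantle fills any gap and the z_c terms cancel.
Column A: 19.22×ρ + 14.28×2851 + (z_c − 33.5)×3229
Column B: 1.786×0 + 2.005×1035 + 1.433×2261 + 4.327×2919 + (z_c − 1.786 − 7.765)×3229
The z_c×3229 term appears on both sides and cancels. Collect the known terms of each column as K = Σ(ρt)_known − 3229 × (depth of known layers): K_A = 40712.28 − 3229×33.5 = −67459.22; K_B = 17945.701 − 3229×(1.786 + 7.765) = −12894.478.
Balance: K_A + 19.22×ρ = K_B, so ρ = (K_B − K_A)/19.22 = 54564.7/19.22 = 2840 kg/m³.

2840 kg/m³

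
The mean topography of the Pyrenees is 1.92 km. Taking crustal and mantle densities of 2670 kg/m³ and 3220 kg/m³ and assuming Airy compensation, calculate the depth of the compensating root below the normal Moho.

9.32 km

Isostatic balance requires: the weight of the topography is balanced by the buoyancy of the root, ρ_c h = (ρ_m − ρ_c) r.
r = h · ρ_c / (ρ_m − ρ_c) = 1.92 km × 2670 / (3220 − 2670) = 9.32 km.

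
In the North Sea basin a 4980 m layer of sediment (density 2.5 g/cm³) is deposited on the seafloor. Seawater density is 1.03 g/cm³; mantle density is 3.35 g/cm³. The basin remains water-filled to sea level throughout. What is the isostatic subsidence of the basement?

Submarine loading: the sediment displaces seawater, and the subsidence is in turn flooded, so s (ρ_m − ρ_w) = t (ρ_sed − ρ_w).
s = 4980 m × (2.5 − 1.03) / (3.35 − 1.03) = 3160 m.

3160 m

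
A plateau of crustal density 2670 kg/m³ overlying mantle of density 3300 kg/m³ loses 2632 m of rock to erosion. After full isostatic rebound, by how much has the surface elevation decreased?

Rebound u = e ρ_c/ρ_m = 2632 m × 2670/3300 = 2130 m.
Net surface drop = e − u = 2632 m − 2130 m = e (ρ_m − ρ_c)/ρ_m = 502 m.

502 m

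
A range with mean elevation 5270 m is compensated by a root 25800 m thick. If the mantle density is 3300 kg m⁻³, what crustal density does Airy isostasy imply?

ρ_c h = (ρ_m − ρ_c) r → ρ_c (h + r) = ρ_m r → ρ_c = ρ_m r / (h + r).
ρ_c = 3300 × 25800 m / (5270 m + 25800 m) = 2740 kg m⁻³.

2740 kg m⁻³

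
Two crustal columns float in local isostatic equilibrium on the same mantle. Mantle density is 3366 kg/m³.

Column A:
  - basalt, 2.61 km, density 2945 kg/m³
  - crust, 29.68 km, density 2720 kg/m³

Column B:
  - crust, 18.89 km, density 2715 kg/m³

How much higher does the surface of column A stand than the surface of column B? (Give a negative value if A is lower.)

For any compensation level in the mantle, the mantle terms cancel and isostasy reduces to e = (Σt_A − Σt_B) − (Σ(ρt)_A − Σ(ρt)_B) / ρ_m.
Σt_A = 32.29 km; Σt_B = 18.89 km; Σ(ρt)_A = 88416.05; Σ(ρt)_B = 51286.35 (in km·kg/m³).
e = (32.29 − 18.89) − (88416.05 − 51286.35) / 3366 = 2.37 km.

2.37 km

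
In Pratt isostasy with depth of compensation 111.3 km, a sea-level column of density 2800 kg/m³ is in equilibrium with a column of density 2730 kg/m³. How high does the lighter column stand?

ρ_ref D = ρ (D + h) → h = D (ρ_ref − ρ)/ρ.
h = 111.3 km × (2800 − 2730)/2730 = 2.85 km.

2.85 km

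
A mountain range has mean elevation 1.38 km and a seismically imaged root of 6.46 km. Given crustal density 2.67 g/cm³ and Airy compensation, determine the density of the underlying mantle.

3.24 g/cm³

Airy balance: ρ_c h = (ρ_m − ρ_c) r → ρ_m = ρ_c (1 + h/r).
ρ_m = 2.67 × (1 + 1.38 km/6.46 km) = 3.24 g/cm³.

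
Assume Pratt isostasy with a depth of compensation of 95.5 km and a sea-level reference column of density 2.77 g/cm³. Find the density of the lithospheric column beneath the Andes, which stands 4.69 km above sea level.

Pratt balance: ρ_ref D = ρ (D + h).
ρ = ρ_ref D/(D + h) = 2.77 × 95.5 km/(95.5 km + 4.69 km) = 2.64 g/cm³.

2.64 g/cm³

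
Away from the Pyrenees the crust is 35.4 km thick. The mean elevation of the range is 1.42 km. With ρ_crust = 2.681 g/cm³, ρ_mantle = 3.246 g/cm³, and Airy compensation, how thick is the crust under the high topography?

Root depth r = h ρ_c / (ρ_m − ρ_c) = 1.42 km × 2.681 / 0.565 = 6.738 km.
Total thickness = T + h + r = 35.4 km + 1.42 km + 6.738 km = 43.6 km.

43.6 km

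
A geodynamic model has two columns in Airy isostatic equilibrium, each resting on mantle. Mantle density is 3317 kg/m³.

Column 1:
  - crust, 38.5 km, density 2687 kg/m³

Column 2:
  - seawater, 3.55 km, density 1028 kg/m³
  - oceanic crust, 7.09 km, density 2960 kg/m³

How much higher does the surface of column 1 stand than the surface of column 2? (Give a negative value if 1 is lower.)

4.1 km

For any compensation level in the mantle, the mantle terms cancel and isostasy reduces to e = (Σt_1 − Σt_2) − (Σ(ρt)_1 − Σ(ρt)_2) / ρ_m.
Σt_1 = 38.5 km; Σt_2 = 10.64 km; Σ(ρt)_1 = 103449.5; Σ(ρt)_2 = 24635.8 (in km·kg/m³).
e = (38.5 − 10.64) − (103449.5 − 24635.8) / 3317 = 4.1 km.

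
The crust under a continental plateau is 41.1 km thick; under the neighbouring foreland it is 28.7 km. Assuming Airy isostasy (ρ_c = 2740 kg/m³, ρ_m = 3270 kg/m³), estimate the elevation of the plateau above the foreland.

2.01 km

Excess crust Δ = 41.1 km − 28.7 km = 12.4 km, split between elevation h and root r with h + r = Δ.
Airy balance ρ_c h = (ρ_m − ρ_c) r gives r = h ρ_c/(ρ_m − ρ_c), so h (1 + ρ_c/(ρ_m − ρ_c)) = Δ, i.e. h = Δ (ρ_m − ρ_c)/ρ_m.
h = 12.4 km × 530/3270 = 2.01 km.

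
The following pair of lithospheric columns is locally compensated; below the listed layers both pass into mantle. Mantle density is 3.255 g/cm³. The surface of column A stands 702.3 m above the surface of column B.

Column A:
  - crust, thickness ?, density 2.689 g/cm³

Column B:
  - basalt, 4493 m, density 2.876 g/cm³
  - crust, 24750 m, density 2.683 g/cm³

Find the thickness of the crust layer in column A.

32100 m

Take the compensation level at the base of the deeper column (depth z_c below the surface of column A) and equate Σ ρ_i t_i down to z_c; mantle fills any gap and the z_c terms cancel.
Column A: x×2.689 + (z_c − 0 − x)×3.255
Column B: 702.3×0 + 4493×2.876 + 24750×2.683 + (z_c − 702.3 − 29243)×3.255
The z_c×3.255 term appears on both sides and cancels. Collect the known terms of each column as K = Σ(ρt)_known − 3.255 × (depth of known layers): K_A = 0 − 3.255×0 = 0; K_B = 79326.118 − 3.255×(702.3 + 29243) = −18145.8335.
Balance: K_A − x×(3.255 − 2.689) = K_B, so x = (K_A − K_B)/(3.255 − 2.689) = 18145.8/0.566 = 32100 m.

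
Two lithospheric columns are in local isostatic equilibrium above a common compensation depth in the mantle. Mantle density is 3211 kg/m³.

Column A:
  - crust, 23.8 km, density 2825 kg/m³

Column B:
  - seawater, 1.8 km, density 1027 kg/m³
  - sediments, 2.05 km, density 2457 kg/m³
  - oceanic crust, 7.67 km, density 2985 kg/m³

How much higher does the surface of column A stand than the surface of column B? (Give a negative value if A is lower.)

0.616 km

For any compensation level in the mantle, the mantle terms cancel and isostasy reduces to e = (Σt_A − Σt_B) − (Σ(ρt)_A − Σ(ρt)_B) / ρ_m.
Σt_A = 23.8 km; Σt_B = 11.52 km; Σ(ρt)_A = 67235; Σ(ρt)_B = 29780.4 (in km·kg/m³).
e = (23.8 − 11.52) − (67235 − 29780.4) / 3211 = 0.616 km.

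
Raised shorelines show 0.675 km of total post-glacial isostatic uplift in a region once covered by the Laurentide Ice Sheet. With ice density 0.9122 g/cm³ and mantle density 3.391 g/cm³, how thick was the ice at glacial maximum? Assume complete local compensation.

2.51 km

u = t ρ_ice/ρ_m → t = u ρ_m/ρ_ice = 0.675 km × 3.391/0.9122 = 2.51 km.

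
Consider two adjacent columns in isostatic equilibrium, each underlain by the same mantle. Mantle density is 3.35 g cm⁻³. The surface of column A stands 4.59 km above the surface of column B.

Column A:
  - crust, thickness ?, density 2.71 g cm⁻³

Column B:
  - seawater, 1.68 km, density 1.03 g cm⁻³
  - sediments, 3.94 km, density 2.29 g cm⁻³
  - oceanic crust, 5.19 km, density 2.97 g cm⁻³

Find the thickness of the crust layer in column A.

39.7 km

Take the compensation level at the base of the deeper column (depth z_c below the surface of column A) and equate Σ ρ_i t_i down to z_c; mantle fills any gap and the z_c terms cancel.
Column A: x×2.71 + (z_c − 0 − x)×3.35
Column B: 4.59×0 + 1.68×1.03 + 3.94×2.29 + 5.19×2.97 + (z_c − 4.59 − 10.81)×3.35
The z_c×3.35 term appears on both sides and cancels. Collect the known terms of each column as K = Σ(ρt)_known − 3.35 × (depth of known layers): K_A = 0 − 3.35×0 = 0; K_B = 26.1673 − 3.35×(4.59 + 10.81) = −25.4227.
Balance: K_A − x×(3.35 − 2.71) = K_B, so x = (K_A − K_B)/(3.35 − 2.71) = 25.4227/0.64 = 39.7 km.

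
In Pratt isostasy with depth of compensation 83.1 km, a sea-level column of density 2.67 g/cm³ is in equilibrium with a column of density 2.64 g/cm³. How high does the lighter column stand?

0.944 km

ρ_ref D = ρ (D + h) → h = D (ρ_ref − ρ)/ρ.
h = 83.1 km × (2.67 − 2.64)/2.64 = 0.944 km.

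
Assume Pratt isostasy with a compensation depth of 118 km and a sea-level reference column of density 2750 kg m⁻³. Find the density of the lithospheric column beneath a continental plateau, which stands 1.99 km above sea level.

2700 kg m⁻³

Pratt balance: ρ_ref D = ρ (D + h).
ρ = ρ_ref D/(D + h) = 2750 × 118 km/(118 km + 1.99 km) = 2700 kg m⁻³.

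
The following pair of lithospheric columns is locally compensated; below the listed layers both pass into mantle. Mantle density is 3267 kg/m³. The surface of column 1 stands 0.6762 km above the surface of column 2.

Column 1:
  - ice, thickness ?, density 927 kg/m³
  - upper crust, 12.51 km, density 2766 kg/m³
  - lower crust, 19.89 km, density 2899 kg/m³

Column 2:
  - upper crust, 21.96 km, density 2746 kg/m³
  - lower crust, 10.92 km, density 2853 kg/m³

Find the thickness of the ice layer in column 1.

Take the compensation level at the base of the deeper column (depth z_c below the surface of column 1) and equate Σ ρ_i t_i down to z_c; mantle fills any gap and the z_c terms cancel.
Column 1: x×927 + 12.51×2766 + 19.89×2899 + (z_c − 32.4 − x)×3267
Column 2: 0.6762×0 + 21.96×2746 + 10.92×2853 + (z_c − 0.6762 − 32.88)×3267
The z_c×3267 term appears on both sides and cancels. Collect the known terms of each column as K = Σ(ρt)_known − 3267 × (depth of known layers): K_1 = 92263.77 − 3267×32.4 = −13587.03; K_2 = 91456.92 − 3267×(0.6762 + 32.88) = −18171.1854.
Balance: K_1 − x×(3267 − 927) = K_2, so x = (K_1 − K_2)/(3267 − 927) = 4584.16/2340 = 1.96 km.

1.96 km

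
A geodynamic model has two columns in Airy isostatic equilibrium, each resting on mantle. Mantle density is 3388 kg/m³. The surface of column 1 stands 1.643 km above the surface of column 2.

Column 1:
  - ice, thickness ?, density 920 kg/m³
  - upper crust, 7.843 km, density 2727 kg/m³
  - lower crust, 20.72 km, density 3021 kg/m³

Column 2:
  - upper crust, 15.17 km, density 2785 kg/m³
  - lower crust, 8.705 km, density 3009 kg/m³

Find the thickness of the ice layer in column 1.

2.12 km

Take the compensation level at the base of the deeper column (depth z_c below the surface of column 1) and equate Σ ρ_i t_i down to z_c; mantle fills any gap and the z_c terms cancel.
Column 1: x×920 + 7.843×2727 + 20.72×3021 + (z_c − 28.563 − x)×3388
Column 2: 1.643×0 + 15.17×2785 + 8.705×3009 + (z_c − 1.643 − 23.875)×3388
The z_c×3388 term appears on both sides and cancels. Collect the known terms of each column as K = Σ(ρt)_known − 3388 × (depth of known layers): K_1 = 83982.981 − 3388×28.563 = −12788.463; K_2 = 68441.795 − 3388×(1.643 + 23.875) = −18013.189.
Balance: K_1 − x×(3388 − 920) = K_2, so x = (K_1 − K_2)/(3388 − 920) = 5224.73/2468 = 2.12 km.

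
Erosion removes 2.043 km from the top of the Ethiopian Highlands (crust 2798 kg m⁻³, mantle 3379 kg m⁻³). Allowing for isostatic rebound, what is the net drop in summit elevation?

0.351 km

Rebound u = e ρ_c/ρ_m = 2.043 km × 2798/3379 = 1.692 km.
Net surface drop = e − u = 2.043 km − 1.692 km = e (ρ_m − ρ_c)/ρ_m = 0.351 km.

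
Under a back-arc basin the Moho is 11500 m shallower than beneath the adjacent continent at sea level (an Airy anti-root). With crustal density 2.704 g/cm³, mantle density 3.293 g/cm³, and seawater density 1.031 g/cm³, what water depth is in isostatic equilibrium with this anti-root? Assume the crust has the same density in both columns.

Replacing a thickness d of crust by seawater at the top must be balanced by replacing crust with mantle at the base: d (ρ_c − ρ_w) = a (ρ_m − ρ_c).
d = a (ρ_m − ρ_c)/(ρ_c − ρ_w) = 11500 m × 0.589/1.673 = 4050 m.

4050 m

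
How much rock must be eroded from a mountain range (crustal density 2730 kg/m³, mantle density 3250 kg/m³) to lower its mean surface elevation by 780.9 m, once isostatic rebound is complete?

Net drop Δ = e − u = e − e ρ_c/ρ_m = e (ρ_m − ρ_c)/ρ_m.
e = Δ ρ_m/(ρ_m − ρ_c) = 780.9 m × 3250/520 = 4880 m.

4880 m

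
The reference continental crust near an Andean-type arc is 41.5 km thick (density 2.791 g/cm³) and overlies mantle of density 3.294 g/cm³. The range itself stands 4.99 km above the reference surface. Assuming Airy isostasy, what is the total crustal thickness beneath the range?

Root depth r = h ρ_c / (ρ_m − ρ_c) = 4.99 km × 2.791 / 0.503 = 27.69 km.
Total thickness = T + h + r = 41.5 km + 4.99 km + 27.69 km = 74.2 km.

74.2 km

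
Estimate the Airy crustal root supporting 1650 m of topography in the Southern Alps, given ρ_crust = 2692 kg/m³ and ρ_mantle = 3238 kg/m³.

8140 m

Isostatic balance requires: the weight of the topography is balanced by the buoyancy of the root, ρ_c h = (ρ_m − ρ_c) r.
r = h · ρ_c / (ρ_m − ρ_c) = 1650 m × 2692 / (3238 − 2692) = 8140 m.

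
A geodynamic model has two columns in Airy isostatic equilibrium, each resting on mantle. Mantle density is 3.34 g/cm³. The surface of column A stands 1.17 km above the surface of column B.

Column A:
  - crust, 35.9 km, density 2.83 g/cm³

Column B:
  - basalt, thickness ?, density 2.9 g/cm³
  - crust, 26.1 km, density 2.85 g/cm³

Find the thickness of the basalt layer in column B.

3.66 km

Take the compensation level at the base of the deeper column (depth z_c below the surface of column A) and equate Σ ρ_i t_i down to z_c; mantle fills any gap and the z_c terms cancel.
Column A: 35.9×2.83 + (z_c − 35.9)×3.34
Column B: 1.17×0 + x×2.9 + 26.1×2.85 + (z_c − 1.17 − 26.1 − x)×3.34
The z_c×3.34 term appears on both sides and cancels. Collect the known terms of each column as K = Σ(ρt)_known − 3.34 × (depth of known layers): K_A = 101.597 − 3.34×35.9 = −18.309; K_B = 74.385 − 3.34×(1.17 + 26.1) = −16.6968.
Balance: K_A = K_B − x×(3.34 − 2.9), so x = (K_B − K_A)/(3.34 − 2.9) = 1.6122/0.44 = 3.66 km.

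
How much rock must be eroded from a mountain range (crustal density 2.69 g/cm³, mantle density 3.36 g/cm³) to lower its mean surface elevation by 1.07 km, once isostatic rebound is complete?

5.37 km

Net drop Δ = e − u = e − e ρ_c/ρ_m = e (ρ_m − ρ_c)/ρ_m.
e = Δ ρ_m/(ρ_m − ρ_c) = 1.07 km × 3.36/0.67 = 5.37 km.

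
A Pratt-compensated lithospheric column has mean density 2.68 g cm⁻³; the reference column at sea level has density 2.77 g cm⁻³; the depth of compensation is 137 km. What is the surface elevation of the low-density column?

ρ_ref D = ρ (D + h) → h = D (ρ_ref − ρ)/ρ.
h = 137 km × (2.77 − 2.68)/2.68 = 4.6 km.

4.6 km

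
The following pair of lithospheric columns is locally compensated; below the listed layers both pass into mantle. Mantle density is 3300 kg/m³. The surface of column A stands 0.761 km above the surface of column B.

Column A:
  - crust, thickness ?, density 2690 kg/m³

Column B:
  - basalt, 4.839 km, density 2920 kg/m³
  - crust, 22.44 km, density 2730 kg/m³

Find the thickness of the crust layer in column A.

28.1 km

Take the compensation level at the base of the deeper column (depth z_c below the surface of column A) and equate Σ ρ_i t_i down to z_c; mantle fills any gap and the z_c terms cancel.
Column A: x×2690 + (z_c − 0 − x)×3300
Column B: 0.761×0 + 4.839×2920 + 22.44×2730 + (z_c − 0.761 − 27.279)×3300
The z_c×3300 term appears on both sides and cancels. Collect the known terms of each column as K = Σ(ρt)_known − 3300 × (depth of known layers): K_A = 0 − 3300×0 = 0; K_B = 75391.08 − 3300×(0.761 + 27.279) = −17140.92.
Balance: K_A − x×(3300 − 2690) = K_B, so x = (K_A − K_B)/(3300 − 2690) = 17140.9/610 = 28.1 km.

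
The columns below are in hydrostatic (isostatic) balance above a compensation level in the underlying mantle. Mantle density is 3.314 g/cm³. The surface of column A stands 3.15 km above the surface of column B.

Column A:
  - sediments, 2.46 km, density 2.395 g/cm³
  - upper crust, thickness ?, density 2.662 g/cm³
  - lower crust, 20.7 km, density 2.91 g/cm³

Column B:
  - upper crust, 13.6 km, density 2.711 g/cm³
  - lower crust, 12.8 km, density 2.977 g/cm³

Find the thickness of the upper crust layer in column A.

Take the compensation level at the base of the deeper column (depth z_c below the surface of column A) and equate Σ ρ_i t_i down to z_c; mantle fills any gap and the z_c terms cancel.
Column A: 2.46×2.395 + x×2.662 + 20.7×2.91 + (z_c − 23.16 − x)×3.314
Column B: 3.15×0 + 13.6×2.711 + 12.8×2.977 + (z_c − 3.15 − 26.4)×3.314
The z_c×3.314 term appears on both sides and cancels. Collect the known terms of each column as K = Σ(ρt)_known − 3.314 × (depth of known layers): K_A = 66.1287 − 3.314×23.16 = −10.62354; K_B = 74.9752 − 3.314×(3.15 + 26.4) = −22.9535.
Balance: K_A − x×(3.314 − 2.662) = K_B, so x = (K_A − K_B)/(3.314 − 2.662) = 12.33/0.652 = 18.9 km.

18.9 km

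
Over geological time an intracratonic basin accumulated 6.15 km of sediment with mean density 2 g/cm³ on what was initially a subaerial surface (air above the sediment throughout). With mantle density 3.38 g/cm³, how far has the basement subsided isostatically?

Subaerial load: s = t ρ_sed / ρ_m = 6.15 km × 2/3.38 = 3.64 km.

3.64 km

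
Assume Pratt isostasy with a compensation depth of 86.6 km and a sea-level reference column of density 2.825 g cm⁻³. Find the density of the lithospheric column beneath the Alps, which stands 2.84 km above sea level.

Pratt balance: ρ_ref D = ρ (D + h).
ρ = ρ_ref D/(D + h) = 2.825 × 86.6 km/(86.6 km + 2.84 km) = 2.74 g cm⁻³.

2.74 g cm⁻³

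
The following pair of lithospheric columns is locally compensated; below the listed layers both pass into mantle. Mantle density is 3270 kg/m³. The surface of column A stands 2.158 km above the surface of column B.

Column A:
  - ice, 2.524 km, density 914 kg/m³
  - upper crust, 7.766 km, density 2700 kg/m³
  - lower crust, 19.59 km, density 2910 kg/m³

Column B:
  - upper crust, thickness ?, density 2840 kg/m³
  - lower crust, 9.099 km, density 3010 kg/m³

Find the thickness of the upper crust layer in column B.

Take the compensation level at the base of the deeper column (depth z_c below the surface of column A) and equate Σ ρ_i t_i down to z_c; mantle fills any gap and the z_c terms cancel.
Column A: 2.524×914 + 7.766×2700 + 19.59×2910 + (z_c − 29.88)×3270
Column B: 2.158×0 + x×2840 + 9.099×3010 + (z_c − 2.158 − 9.099 − x)×3270
The z_c×3270 term appears on both sides and cancels. Collect the known terms of each column as K = Σ(ρt)_known − 3270 × (depth of known layers): K_A = 80282.036 − 3270×29.88 = −17425.564; K_B = 27387.99 − 3270×(2.158 + 9.099) = −9422.4.
Balance: K_A = K_B − x×(3270 − 2840), so x = (K_B − K_A)/(3270 − 2840) = 8003.16/430 = 18.6 km.

18.6 km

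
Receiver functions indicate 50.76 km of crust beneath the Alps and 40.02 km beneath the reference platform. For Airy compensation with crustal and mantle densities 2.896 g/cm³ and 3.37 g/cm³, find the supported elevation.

1.51 km

Excess crust Δ = 50.76 km − 40.02 km = 10.74 km, split between elevation h and root r with h + r = Δ.
Airy balance ρ_c h = (ρ_m − ρ_c) r gives r = h ρ_c/(ρ_m − ρ_c), so h (1 + ρ_c/(ρ_m − ρ_c)) = Δ, i.e. h = Δ (ρ_m − ρ_c)/ρ_m.
h = 10.74 km × 0.474/3.37 = 1.51 km.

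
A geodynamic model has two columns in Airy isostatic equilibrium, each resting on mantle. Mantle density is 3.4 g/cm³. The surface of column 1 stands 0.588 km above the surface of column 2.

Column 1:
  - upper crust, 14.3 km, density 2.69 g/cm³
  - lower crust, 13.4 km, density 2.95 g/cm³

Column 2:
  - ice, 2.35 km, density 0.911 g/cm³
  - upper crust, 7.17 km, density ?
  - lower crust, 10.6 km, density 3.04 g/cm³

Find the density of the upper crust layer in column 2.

Take the compensation level at the base of the deeper column (depth z_c below the surface of column 1) and equate Σ ρ_i t_i down to z_c; mantle fills any gap and the z_c terms cancel.
Column 1: 14.3×2.69 + 13.4×2.95 + (z_c − 27.7)×3.4
Column 2: 0.588×0 + 2.35×0.911 + 7.17×ρ + 10.6×3.04 + (z_c − 0.588 − 20.12)×3.4
The z_c×3.4 term appears on both sides and cancels. Collect the known terms of each column as K = Σ(ρt)_known − 3.4 × (depth of known layers): K_1 = 77.997 − 3.4×27.7 = −16.183; K_2 = 34.36485 − 3.4×(0.588 + 20.12) = −36.04235.
Balance: K_1 = K_2 + 7.17×ρ, so ρ = (K_1 − K_2)/7.17 = 19.8593/7.17 = 2.77 g/cm³.

2.77 g/cm³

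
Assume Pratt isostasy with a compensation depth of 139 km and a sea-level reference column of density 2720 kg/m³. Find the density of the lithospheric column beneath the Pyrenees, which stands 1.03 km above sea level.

Pratt balance: ρ_ref D = ρ (D + h).
ρ = ρ_ref D/(D + h) = 2720 × 139 km/(139 km + 1.03 km) = 2700 kg/m³.

2700 kg/m³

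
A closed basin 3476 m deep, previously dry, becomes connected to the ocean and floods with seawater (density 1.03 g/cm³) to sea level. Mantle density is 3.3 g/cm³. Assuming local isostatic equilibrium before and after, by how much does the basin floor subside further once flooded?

1580 m

After flooding the water column is d + s deep. Its weight must equal the weight of mantle displaced by the extra subsidence s: (d + s) ρ_w = s ρ_m.
s = d ρ_w / (ρ_m − ρ_w) = 3476 m × 1.03/(3.3 − 1.03) = 1580 m.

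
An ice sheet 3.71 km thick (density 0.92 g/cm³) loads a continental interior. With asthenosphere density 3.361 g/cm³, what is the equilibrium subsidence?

1.02 km

Balancing pressure at the compensation depth: the ice load ρ_ice t is balanced by mantle displaced below, ρ_m s.
s = t ρ_ice / ρ_m = 3.71 km × 0.92/3.361 = 1.02 km.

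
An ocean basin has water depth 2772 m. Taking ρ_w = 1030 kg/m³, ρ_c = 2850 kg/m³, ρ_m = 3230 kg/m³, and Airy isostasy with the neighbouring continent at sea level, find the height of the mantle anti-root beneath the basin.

Balancing pressure at the compensation depth: replacing crust with seawater at the top is compensated by replacing crust with mantle at the base: d (ρ_c − ρ_w) = a (ρ_m − ρ_c).
a = d (ρ_c − ρ_w)/(ρ_m − ρ_c) = 2772 m × 1820/380 = 13300 m.

13300 m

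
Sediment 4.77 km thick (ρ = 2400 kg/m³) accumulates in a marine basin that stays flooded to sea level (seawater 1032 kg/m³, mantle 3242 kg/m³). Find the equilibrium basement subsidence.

Submarine loading: the sediment displaces seawater, and the subsidence is in turn flooded, so s (ρ_m − ρ_w) = t (ρ_sed − ρ_w).
s = 4.77 km × (2400 − 1032) / (3242 − 1032) = 2.95 km.

2.95 km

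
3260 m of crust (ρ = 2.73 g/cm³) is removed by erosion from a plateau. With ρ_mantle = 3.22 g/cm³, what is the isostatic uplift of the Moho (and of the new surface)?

Unloading: uplift u = e ρ_c/ρ_m = 3260 m × 2.73/3.22 = 2760 m.

2760 m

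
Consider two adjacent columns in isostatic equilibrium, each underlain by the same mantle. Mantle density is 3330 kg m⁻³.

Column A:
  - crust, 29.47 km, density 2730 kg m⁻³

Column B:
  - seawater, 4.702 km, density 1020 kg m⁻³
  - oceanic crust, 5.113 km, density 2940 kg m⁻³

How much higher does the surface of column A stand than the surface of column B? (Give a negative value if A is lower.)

For any compensation level in the mantle, the mantle terms cancel and isostasy reduces to e = (Σt_A − Σt_B) − (Σ(ρt)_A − Σ(ρt)_B) / ρ_m.
Σt_A = 29.47 km; Σt_B = 9.815 km; Σ(ρt)_A = 80453.1; Σ(ρt)_B = 19828.26 (in km·kg m⁻³).
e = (29.47 − 9.815) − (80453.1 − 19828.26) / 3330 = 1.45 km.

1.45 km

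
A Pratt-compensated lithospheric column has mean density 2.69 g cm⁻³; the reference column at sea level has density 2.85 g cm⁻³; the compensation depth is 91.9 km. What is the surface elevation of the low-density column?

ρ_ref D = ρ (D + h) → h = D (ρ_ref − ρ)/ρ.
h = 91.9 km × (2.85 − 2.69)/2.69 = 5.47 km.

5.47 km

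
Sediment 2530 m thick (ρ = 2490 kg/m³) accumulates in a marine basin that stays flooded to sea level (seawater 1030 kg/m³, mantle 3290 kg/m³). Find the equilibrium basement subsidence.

1630 m

Submarine loading: the sediment displaces seawater, and the subsidence is in turn flooded, so s (ρ_m − ρ_w) = t (ρ_sed − ρ_w).
s = 2530 m × (2490 − 1030) / (3290 − 1030) = 1630 m.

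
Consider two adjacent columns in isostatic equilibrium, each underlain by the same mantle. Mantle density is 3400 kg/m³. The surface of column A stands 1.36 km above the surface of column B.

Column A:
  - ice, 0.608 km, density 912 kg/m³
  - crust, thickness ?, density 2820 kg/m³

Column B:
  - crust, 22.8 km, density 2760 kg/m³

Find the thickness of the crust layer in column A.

Take the compensation level at the base of the deeper column (depth z_c below the surface of column A) and equate Σ ρ_i t_i down to z_c; mantle fills any gap and the z_c terms cancel.
Column A: 0.608×912 + x×2820 + (z_c − 0.608 − x)×3400
Column B: 1.36×0 + 22.8×2760 + (z_c − 1.36 − 22.8)×3400
The z_c×3400 term appears on both sides and cancels. Collect the known terms of each column as K = Σ(ρt)_known − 3400 × (depth of known layers): K_A = 554.496 − 3400×0.608 = −1512.704; K_B = 62928 − 3400×(1.36 + 22.8) = −19216.
Balance: K_A − x×(3400 − 2820) = K_B, so x = (K_A − K_B)/(3400 − 2820) = 17703.3/580 = 30.5 km.

30.5 km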